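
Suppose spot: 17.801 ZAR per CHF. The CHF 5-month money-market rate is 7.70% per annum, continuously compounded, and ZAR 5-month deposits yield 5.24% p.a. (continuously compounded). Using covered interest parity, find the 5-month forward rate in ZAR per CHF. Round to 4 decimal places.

17.6195

T = 5/12 years.
ZAR accumulates by e^(0.0524×5/12) = 1.02207342.
Growth of 1 CHF over T: e^(0.0770×5/12) = 1.03260355.
Forward (ZAR per CHF) = 17.801 × 1.02207342 / 1.03260355 = 17.619472.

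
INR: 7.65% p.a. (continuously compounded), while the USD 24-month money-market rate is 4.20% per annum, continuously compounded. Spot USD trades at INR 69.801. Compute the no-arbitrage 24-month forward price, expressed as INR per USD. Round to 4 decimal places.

74.7873

T = 2 years.
Growth of 1 INR over T: e^(0.0765×2) = 1.16532498.
USD accumulates by e^(0.0420×2) = 1.08762889.
CIP: F = S · (grow INR)/(grow USD) = 69.801 × 1.16532498/1.08762889 = 74.787319 INR per USD.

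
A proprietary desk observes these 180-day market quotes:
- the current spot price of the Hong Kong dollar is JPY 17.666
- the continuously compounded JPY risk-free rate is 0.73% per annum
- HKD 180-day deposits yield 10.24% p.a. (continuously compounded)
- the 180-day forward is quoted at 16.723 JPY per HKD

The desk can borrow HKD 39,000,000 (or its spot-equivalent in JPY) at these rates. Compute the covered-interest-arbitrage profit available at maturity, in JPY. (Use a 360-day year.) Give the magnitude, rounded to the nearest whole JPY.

T = 180/360 years.
Route A — deposit HKD, sell forward: 39,000,000 × 1.05253337891 × 16.723 = JPY 686,459,112.12.
Route B — convert at spot, deposit JPY: 39,000,000 × 17.666 × 1.00365666936 = JPY 691,493,350.12.
The quoted forward undervalues HKD, so borrow HKD, convert to JPY at spot, deposit the JPY at 0.73%, and buy HKD forward at 16.723 to cover the loan.
Profit = 691,493,350.12 − 686,459,112.12 = JPY 5,034,238.

JPY 5,034,238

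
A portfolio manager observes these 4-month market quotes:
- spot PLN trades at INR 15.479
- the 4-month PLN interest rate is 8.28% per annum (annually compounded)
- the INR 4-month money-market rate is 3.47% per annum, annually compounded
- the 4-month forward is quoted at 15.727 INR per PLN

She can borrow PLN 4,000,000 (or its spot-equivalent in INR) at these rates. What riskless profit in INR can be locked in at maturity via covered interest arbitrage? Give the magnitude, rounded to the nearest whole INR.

INR 1,974,395

T = 4/12 years.
Route A — deposit PLN, sell forward: 4,000,000 × 1.0268714571 × 15.727 = INR 64,598,429.62.
Route B — convert at spot, deposit INR: 4,000,000 × 15.479 × 1.0114353998 = INR 62,624,034.21.
The quoted forward overvalues PLN, so borrow INR, buy PLN at spot, deposit the PLN at 8.28%, and sell the proceeds forward at 15.727.
Profit = 64,598,429.62 − 62,624,034.21 = INR 1,974,395.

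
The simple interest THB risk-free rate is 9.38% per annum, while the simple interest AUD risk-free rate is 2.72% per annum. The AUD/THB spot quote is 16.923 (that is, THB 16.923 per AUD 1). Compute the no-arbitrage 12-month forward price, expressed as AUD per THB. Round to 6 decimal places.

T = 1 year.
THB accumulates by 1 + 0.0938×1 = 1.093800.
AUD accumulates by 1 + 0.0272×1 = 1.027200.
So F = 16.923 × 1.093800 / 1.027200 = 18.02023 (THB/AUD).
Invert for AUD per THB: 1 / 18.02023 = 0.055493.

0.055493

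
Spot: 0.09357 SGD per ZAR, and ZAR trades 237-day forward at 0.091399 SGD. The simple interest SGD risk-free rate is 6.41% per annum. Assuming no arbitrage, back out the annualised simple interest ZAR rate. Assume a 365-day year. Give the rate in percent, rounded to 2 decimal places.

10.22%

T = 237/365 years.
By CIP, F/S equals the SGD-to-ZAR growth ratio: 0.091399/0.09357 = 0.9767981.
SGD growth factor: 1 + 0.0641×237/365 = 1.0416211.
That pins the ZAR growth at 1.0663627.
(1.0663627 − 1)/T = 0.102204, i.e. 10.22%.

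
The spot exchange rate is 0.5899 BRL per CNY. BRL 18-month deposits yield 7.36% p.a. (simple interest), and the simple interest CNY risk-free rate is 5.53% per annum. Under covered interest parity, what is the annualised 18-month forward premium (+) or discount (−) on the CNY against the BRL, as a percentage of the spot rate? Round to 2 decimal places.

+1.69%

T = 18/12 years.
CIP forward (BRL per CNY) = 0.5899 × 1.110400/1.082950 = 0.6048524.
(F − S)/S ÷ T = (0.6048524 − 0.5899)/0.5899/(18/12) = 0.016898 → 1.69%.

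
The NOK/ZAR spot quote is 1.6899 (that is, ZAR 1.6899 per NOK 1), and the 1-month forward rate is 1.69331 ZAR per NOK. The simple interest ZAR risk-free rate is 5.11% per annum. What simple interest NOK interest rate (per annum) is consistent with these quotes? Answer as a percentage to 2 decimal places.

2.68%

T = 1/12 years.
CIP gives F = S · g_ZAR/g_NOK, so g_ZAR/g_NOK = 1.69331/1.6899 = 1.0020179.
The ZAR side grows by 1 + 0.0511×1/12 = 1.0042583.
That pins the NOK growth at 1.0022359.
(1.0022359 − 1)/T = 0.026831, i.e. 2.68%.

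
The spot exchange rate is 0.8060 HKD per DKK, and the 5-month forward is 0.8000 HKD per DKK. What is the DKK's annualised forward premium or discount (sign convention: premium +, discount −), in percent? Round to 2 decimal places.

T = 5/12 years.
Period premium: (0.8000 − 0.806)/0.806 = -0.0074442.
Per annum: -0.0074442 / (5/12) = -0.017866 = -1.79%.

-1.79%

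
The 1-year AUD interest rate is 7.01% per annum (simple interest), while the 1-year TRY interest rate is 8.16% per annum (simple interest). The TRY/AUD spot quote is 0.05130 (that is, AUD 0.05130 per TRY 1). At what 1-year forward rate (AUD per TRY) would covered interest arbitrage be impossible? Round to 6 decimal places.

T = 1 year.
AUD accumulates by 1 + 0.0701×1 = 1.070100.
Growth of 1 TRY over T: 1 + 0.0816×1 = 1.081600.
So F = 0.0513 × 1.070100 / 1.081600 = 0.05075456 (AUD/TRY).

0.050755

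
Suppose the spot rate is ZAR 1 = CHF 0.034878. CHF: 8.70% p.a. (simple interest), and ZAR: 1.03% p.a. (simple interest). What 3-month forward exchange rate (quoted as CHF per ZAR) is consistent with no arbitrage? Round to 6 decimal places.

T = 3/12 years.
Growth of 1 CHF over T: 1 + 0.0870×3/12 = 1.021750.
Growth of 1 ZAR over T: 1 + 0.0103×3/12 = 1.002575.
So F = 0.034878 × 1.021750 / 1.002575 = 0.03554507 (CHF/ZAR).

0.035545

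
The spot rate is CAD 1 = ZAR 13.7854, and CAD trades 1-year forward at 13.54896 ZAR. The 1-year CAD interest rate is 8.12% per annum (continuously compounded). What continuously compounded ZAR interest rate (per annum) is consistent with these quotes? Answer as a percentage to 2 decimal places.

T = 1 year.
By CIP, F/S equals the ZAR-to-CAD growth ratio: 13.54896/13.7854 = 0.9828485.
The CAD side grows by e^(0.0812×1) = 1.0845878.
That pins the ZAR growth at 1.0659855.
Take logs: ln 1.0659855 / 1 = 0.063900, so 6.39%.

6.39%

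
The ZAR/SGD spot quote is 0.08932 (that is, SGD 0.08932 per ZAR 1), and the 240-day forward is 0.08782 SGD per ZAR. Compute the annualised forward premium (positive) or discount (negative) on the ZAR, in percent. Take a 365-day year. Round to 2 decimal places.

-2.55%

T = 240/365 years.
ZAR trades forward at -1.67936% vs spot over the period.
Per annum: -0.0167936 / (240/365) = -0.025540 = -2.55%.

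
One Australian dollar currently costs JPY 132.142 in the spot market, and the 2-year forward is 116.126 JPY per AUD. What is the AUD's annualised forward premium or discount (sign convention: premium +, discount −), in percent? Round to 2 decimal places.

-6.06%

T = 2 years.
Period premium: (116.126 − 132.142)/132.142 = -0.1212029.
×(1/T) gives -6.06% p.a.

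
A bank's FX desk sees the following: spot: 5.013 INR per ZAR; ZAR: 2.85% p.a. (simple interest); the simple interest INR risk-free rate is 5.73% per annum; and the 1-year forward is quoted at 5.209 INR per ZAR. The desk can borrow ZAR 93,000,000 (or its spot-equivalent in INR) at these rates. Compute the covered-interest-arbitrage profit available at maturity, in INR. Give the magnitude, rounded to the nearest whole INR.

T = 1 year.
Route A — deposit ZAR, sell forward: 93,000,000 × 1.028500 × 5.209 = INR 498,243,454.50.
Route B — convert at spot, deposit INR: 93,000,000 × 5.013 × 1.057300 = INR 492,922,775.70.
The quoted forward overvalues ZAR, so borrow INR, buy ZAR at spot, deposit the ZAR at 2.85%, and sell the proceeds forward at 5.209.
Arbitrage profit = |498,243,454.50 − 492,922,775.70| = INR 5,320,679.

INR 5,320,679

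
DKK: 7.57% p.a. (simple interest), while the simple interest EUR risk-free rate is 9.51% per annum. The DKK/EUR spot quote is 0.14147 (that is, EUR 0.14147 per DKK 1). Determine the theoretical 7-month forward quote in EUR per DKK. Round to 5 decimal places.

T = 7/12 years.
EUR accumulates by 1 + 0.0951×7/12 = 1.055475.
DKK growth factor: 1 + 0.0757×7/12 = 1.0441583.
CIP: F = S · (grow EUR)/(grow DKK) = 0.14147 × 1.055475/1.0441583 = 0.1430033 EUR per DKK.

0.14300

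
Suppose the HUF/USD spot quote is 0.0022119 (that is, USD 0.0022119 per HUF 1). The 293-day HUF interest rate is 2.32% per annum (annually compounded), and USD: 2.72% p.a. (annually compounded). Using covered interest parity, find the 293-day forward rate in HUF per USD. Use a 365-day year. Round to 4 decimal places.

450.6862

T = 293/365 years.
USD growth factor: (1 + 0.0272)^(293/365) = 1.021776571.
HUF growth factor: (1 + 0.0232)^(293/365) = 1.018581336.
Forward (USD per HUF) = 0.0022119 × 1.021776571 / 1.018581336 = 0.00221883861.
Invert for HUF per USD: 1 / 0.00221883861 = 450.6862.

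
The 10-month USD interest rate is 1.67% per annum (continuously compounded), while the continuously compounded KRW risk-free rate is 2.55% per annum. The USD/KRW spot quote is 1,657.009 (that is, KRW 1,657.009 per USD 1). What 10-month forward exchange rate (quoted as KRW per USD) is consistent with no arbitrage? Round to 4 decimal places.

1669.2051

T = 10/12 years.
KRW accumulates by e^(0.0255×10/12) = 1.0214773891.
USD growth factor: e^(0.0167×10/12) = 1.0140139543.
So F = 1657.009 × 1.0214773891 / 1.0140139543 = 1669.205064 (KRW/USD).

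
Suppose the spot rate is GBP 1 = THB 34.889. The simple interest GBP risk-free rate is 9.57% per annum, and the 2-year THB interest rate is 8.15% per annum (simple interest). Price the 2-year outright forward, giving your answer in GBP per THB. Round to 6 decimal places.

T = 2 years.
THB accumulates by 1 + 0.0815×2 = 1.163000.
GBP accumulates by 1 + 0.0957×2 = 1.191400.
Forward (THB per GBP) = 34.889 × 1.163000 / 1.191400 = 34.05733.
Invert for GBP per THB: 1 / 34.05733 = 0.029362.

0.029362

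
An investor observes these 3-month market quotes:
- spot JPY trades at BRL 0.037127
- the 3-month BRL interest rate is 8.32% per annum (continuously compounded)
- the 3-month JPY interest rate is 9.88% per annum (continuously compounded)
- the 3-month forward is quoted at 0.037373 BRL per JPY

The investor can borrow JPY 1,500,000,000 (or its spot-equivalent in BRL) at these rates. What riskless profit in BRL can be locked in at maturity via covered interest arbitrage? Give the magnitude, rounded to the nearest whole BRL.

T = 3/12 years.
Invest the JPY and cover forward: 1,500,000,000 × 1.0250075721 × 0.037373 = BRL 57,461,411.99.
Convert at spot and invest in BRL: 1,500,000,000 × 0.037127 × 1.0210178277 = BRL 56,860,993.33.
The quoted forward overvalues JPY, so borrow BRL, buy JPY at spot, deposit the JPY at 9.88%, and sell the proceeds forward at 0.037373.
Profit = 57,461,411.99 − 56,860,993.33 = BRL 600,419.

BRL 600,419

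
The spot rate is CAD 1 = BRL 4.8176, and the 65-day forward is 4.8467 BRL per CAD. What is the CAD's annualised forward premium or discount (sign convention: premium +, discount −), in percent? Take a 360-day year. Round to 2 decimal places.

T = 65/360 years.
Period premium: (4.8467 − 4.8176)/4.8176 = 0.0060404.
×(1/T) gives 3.35% p.a.

+3.35%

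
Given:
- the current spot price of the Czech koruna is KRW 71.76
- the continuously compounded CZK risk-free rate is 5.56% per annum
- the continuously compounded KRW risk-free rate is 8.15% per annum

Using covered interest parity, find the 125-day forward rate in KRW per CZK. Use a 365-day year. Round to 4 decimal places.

T = 125/365 years.
KRW accumulates by e^(0.0815×125/365) = 1.02830412.
CZK accumulates by e^(0.0556×125/365) = 1.01922353.
So F = 71.76 × 1.02830412 / 1.01922353 = 72.399333 (KRW/CZK).

72.3993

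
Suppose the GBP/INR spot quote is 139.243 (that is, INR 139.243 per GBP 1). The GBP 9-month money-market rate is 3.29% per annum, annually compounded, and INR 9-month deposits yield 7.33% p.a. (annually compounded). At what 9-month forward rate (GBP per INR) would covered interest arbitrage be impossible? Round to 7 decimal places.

T = 9/12 years.
INR growth factor: (1 + 0.0733)^(9/12) = 1.0544861.
GBP growth factor: (1 + 0.0329)^(9/12) = 1.0245749.
So F = 139.243 × 1.0544861 / 1.0245749 = 143.3080 (INR/GBP).
Quoted the other way: 1/143.3080 = 0.0069780 GBP per INR.

0.0069780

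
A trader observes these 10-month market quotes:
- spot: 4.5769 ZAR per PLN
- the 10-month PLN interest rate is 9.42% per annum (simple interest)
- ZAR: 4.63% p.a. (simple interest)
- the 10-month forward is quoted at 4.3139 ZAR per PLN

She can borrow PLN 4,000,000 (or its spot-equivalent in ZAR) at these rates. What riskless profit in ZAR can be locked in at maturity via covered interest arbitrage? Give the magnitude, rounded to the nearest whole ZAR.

T = 10/12 years.
Keep in PLN, deliver into the forward: 4,000,000·1.078500·4.3139 = ZAR 18,610,164.60.
Swap to ZAR now, deposit: 4,000,000·4.5769·1.0385833333 = ZAR 19,013,968.23.
The quoted forward undervalues PLN, so borrow PLN, convert to ZAR at spot, deposit the ZAR at 4.63%, and buy PLN forward at 4.3139 to cover the loan.
Profit = 19,013,968.23 − 18,610,164.60 = ZAR 403,804.

ZAR 403,804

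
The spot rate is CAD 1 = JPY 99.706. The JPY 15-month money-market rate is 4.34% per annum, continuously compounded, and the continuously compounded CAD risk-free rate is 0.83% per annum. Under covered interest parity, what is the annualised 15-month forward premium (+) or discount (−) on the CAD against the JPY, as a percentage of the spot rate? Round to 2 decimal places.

+3.59%

T = 15/12 years.
CIP forward (JPY per CAD) = 99.706 × 1.0557485/1.010429 = 104.177988.
(F − S)/S ÷ T = (104.177988 − 99.706)/99.706/(15/12) = 0.035881 → 3.59%.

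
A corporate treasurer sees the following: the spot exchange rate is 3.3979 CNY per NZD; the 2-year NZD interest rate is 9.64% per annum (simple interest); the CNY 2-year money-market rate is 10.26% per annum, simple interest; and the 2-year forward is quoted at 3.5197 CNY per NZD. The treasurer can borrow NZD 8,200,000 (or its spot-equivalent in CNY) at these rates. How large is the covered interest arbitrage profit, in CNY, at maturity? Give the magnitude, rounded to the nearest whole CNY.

T = 2 years.
Route A — deposit NZD, sell forward: 8,200,000 × 1.192800 × 3.5197 = CNY 34,426,044.91.
Route B — convert at spot, deposit CNY: 8,200,000 × 3.3979 × 1.205200 = CNY 33,580,222.46.
The quoted forward overvalues NZD, so borrow CNY, buy NZD at spot, deposit the NZD at 9.64%, and sell the proceeds forward at 3.5197.
Profit = 34,426,044.91 − 33,580,222.46 = CNY 845,822.

CNY 845,822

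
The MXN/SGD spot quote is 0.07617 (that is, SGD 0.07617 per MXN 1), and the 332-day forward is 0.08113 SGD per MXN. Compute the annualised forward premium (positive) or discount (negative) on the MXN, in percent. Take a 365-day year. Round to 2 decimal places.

T = 332/365 years.
MXN trades forward at +6.51175% vs spot over the period.
Per annum: 0.0651175 / (332/365) = 0.071590 = 7.16%.

+7.16%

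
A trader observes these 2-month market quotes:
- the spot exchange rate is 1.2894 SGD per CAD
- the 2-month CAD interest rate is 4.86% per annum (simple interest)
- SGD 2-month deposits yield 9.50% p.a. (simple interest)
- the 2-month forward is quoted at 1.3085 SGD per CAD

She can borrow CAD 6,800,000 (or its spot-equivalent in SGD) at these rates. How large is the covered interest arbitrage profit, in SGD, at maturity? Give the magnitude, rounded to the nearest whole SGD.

SGD 63,127

T = 2/12 years.
Invest the CAD and cover forward: 6,800,000 × 1.008100 × 1.3085 = SGD 8,969,872.18.
Convert at spot and invest in SGD: 6,800,000 × 1.2894 × 1.015833333 = SGD 8,906,745.40.
The quoted forward overvalues CAD, so borrow SGD, buy CAD at spot, deposit the CAD at 4.86%, and sell the proceeds forward at 1.3085.
Arbitrage profit = |8,969,872.18 − 8,906,745.40| = SGD 63,127.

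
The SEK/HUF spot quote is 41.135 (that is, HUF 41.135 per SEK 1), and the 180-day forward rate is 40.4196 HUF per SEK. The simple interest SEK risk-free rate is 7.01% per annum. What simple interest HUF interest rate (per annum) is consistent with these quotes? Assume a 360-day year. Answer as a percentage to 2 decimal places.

T = 180/360 years.
F/S = 40.4196/41.135 = 0.9826085 = (growth of HUF) / (growth of SEK).
SEK growth factor: 1 + 0.0701×180/360 = 1.035050.
Hence g_HUF = 1.0170489.
r = (1.0170489 − 1)/(180/360) = 0.034098 → 3.41%.

3.41%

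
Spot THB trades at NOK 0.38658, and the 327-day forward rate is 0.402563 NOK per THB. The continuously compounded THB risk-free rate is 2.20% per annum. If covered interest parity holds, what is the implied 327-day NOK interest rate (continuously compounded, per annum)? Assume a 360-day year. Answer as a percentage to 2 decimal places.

6.66%

T = 327/360 years.
F/S = 0.402563/0.38658 = 1.0413446 = (growth of NOK) / (growth of THB).
The THB side grows by e^(0.0220×327/360) = 1.0201843.
That pins the NOK growth at 1.0623634.
r = ln(1.0623634)/(327/360) = 0.066601 → 6.66%.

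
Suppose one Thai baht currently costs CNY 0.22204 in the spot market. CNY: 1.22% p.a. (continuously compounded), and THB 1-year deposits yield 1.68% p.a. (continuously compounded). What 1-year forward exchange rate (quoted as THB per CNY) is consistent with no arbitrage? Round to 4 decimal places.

4.5245

T = 1 year.
CNY growth factor: e^(0.0122×1) = 1.0122747.
THB growth factor: e^(0.0168×1) = 1.0169419.
So F = 0.22204 × 1.0122747 / 1.0169419 = 0.2210210 (CNY/THB).
Quoted the other way: 1/0.2210210 = 4.5245 THB per CNY.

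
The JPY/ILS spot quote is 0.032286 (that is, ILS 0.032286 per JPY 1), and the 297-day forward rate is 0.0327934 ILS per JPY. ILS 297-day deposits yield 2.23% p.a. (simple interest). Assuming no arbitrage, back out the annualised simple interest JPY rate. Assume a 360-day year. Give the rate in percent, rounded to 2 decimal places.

0.32%

T = 297/360 years.
By CIP, F/S equals the ILS-to-JPY growth ratio: 0.0327934/0.032286 = 1.0157158.
The ILS side grows by 1 + 0.0223×297/360 = 1.0183975.
Hence g_JPY = 1.0026402.
r = (1.0026402 − 1)/(297/360) = 0.003200 → 0.32%.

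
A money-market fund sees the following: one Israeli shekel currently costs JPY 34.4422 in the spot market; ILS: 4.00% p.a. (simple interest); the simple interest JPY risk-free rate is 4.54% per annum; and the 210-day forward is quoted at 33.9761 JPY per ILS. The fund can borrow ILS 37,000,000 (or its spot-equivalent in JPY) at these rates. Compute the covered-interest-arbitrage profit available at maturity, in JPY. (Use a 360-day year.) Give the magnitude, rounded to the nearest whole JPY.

JPY 21,662,338

T = 210/360 years.
Route A — deposit ILS, sell forward: 37,000,000 × 1.023333333333 × 33.9761 = JPY 1,286,448,399.67.
Route B — convert at spot, deposit JPY: 37,000,000 × 34.4422 × 1.026483333333 = JPY 1,308,110,737.74.
The quoted forward undervalues ILS, so borrow ILS, convert to JPY at spot, deposit the JPY at 4.54%, and buy ILS forward at 33.9761 to cover the loan.
The gap between the two covered legs is JPY 21,662,338.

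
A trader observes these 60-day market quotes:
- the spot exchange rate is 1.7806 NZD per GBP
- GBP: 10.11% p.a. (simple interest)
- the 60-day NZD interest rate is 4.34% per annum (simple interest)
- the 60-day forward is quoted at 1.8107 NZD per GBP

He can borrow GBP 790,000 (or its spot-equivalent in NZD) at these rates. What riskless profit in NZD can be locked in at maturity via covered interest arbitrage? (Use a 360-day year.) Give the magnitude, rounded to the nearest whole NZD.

T = 60/360 years.
Route A — deposit GBP, sell forward: 790,000 × 1.016850 × 1.8107 = NZD 1,454,556.13.
Route B — convert at spot, deposit NZD: 790,000 × 1.7806 × 1.007233333 = NZD 1,416,848.94.
The quoted forward overvalues GBP, so borrow NZD, buy GBP at spot, deposit the GBP at 10.11%, and sell the proceeds forward at 1.8107.
Arbitrage profit = |1,454,556.13 − 1,416,848.94| = NZD 37,707.

NZD 37,707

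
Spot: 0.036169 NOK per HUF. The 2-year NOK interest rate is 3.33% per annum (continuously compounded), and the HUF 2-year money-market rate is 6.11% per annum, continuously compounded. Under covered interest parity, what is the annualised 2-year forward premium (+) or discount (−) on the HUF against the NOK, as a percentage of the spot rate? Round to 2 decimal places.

-2.70%

T = 2 years.
CIP forward (NOK per HUF) = 0.036169 × 1.0688678/1.1299801 = 0.034212885.
(F − S)/S ÷ T = (0.034212885 − 0.036169)/0.036169/2 = -0.027041 → -2.70%.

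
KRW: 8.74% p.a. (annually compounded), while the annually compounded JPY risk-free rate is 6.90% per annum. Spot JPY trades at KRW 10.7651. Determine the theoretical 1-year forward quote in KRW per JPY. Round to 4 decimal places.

T = 1 year.
KRW accumulates by (1 + 0.0874)^1 = 1.087400.
Growth of 1 JPY over T: (1 + 0.0690)^1 = 1.069000.
CIP: F = S · (grow KRW)/(grow JPY) = 10.7651 × 1.087400/1.069000 = 10.950393 KRW per JPY.

10.9504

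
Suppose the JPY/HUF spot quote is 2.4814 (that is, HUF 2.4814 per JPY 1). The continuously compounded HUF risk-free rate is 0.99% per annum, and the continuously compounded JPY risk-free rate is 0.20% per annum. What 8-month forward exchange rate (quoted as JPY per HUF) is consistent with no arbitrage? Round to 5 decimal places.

T = 8/12 years.
HUF growth factor: e^(0.0099×8/12) = 1.0066218.
JPY growth factor: e^(0.0020×8/12) = 1.0013342.
Forward (HUF per JPY) = 2.4814 × 1.0066218 / 1.0013342 = 2.494503.
Quoted the other way: 1/2.494503 = 0.40088 JPY per HUF.

0.40088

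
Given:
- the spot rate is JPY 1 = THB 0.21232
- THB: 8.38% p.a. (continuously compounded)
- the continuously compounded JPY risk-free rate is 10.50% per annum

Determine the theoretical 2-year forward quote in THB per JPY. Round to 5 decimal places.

0.20351

T = 2 years.
THB accumulates by e^(0.0838×2) = 1.1824635.
JPY growth factor: e^(0.1050×2) = 1.2336781.
Forward (THB per JPY) = 0.21232 × 1.1824635 / 1.2336781 = 0.2035058.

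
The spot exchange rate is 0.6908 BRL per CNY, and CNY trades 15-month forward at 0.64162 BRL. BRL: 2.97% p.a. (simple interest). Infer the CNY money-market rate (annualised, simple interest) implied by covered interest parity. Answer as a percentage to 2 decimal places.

9.33%

T = 15/12 years.
CIP gives F = S · g_BRL/g_CNY, so g_BRL/g_CNY = 0.64162/0.6908 = 0.9288072.
The BRL side grows by 1 + 0.0297×15/12 = 1.037125.
That pins the CNY growth at 1.1166203.
r = (1.1166203 − 1)/(15/12) = 0.093296 → 9.33%.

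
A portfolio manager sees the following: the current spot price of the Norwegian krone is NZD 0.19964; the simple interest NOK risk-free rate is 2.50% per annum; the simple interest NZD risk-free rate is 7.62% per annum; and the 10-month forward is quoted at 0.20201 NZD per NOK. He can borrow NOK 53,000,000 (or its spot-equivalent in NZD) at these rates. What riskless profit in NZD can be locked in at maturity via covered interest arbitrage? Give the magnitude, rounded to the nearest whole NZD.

NZD 323,226

T = 10/12 years.
Keep in NOK, deliver into the forward: 53,000,000·1.0208333333·0.20201 = NZD 10,929,582.71.
Swap to NZD now, deposit: 53,000,000·0.19964·1.063500 = NZD 11,252,808.42.
The quoted forward undervalues NOK, so borrow NOK, convert to NZD at spot, deposit the NZD at 7.62%, and buy NOK forward at 0.20201 to cover the loan.
Arbitrage profit = |10,929,582.71 − 11,252,808.42| = NZD 323,226.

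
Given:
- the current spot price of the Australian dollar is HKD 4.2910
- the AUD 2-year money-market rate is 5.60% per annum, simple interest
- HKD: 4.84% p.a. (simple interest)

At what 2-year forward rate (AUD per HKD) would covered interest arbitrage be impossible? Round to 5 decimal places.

0.23628

T = 2 years.
HKD growth factor: 1 + 0.0484×2 = 1.096800.
Growth of 1 AUD over T: 1 + 0.0560×2 = 1.112000.
So F = 4.291 × 1.096800 / 1.112000 = 4.232346 (HKD/AUD).
Quoted the other way: 1/4.232346 = 0.23628 AUD per HKD.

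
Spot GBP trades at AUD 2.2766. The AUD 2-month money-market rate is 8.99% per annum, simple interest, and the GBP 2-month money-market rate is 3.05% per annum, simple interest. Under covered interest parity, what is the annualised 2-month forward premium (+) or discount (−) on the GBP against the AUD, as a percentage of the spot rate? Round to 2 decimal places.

T = 2/12 years.
No-arbitrage forward: 2.2766 × 1.0149833 / 1.0050833 = 2.2990244 AUD/GBP.
Annualised premium = (F − S)/S × (1/T) = (2.2990244 − 2.2766)/2.2766 ÷ (2/12) = 5.91%.

+5.91%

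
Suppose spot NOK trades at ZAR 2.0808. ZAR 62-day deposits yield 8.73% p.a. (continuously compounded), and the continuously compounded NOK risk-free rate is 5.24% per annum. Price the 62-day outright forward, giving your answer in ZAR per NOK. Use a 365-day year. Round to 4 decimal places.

2.0932

T = 62/365 years.
ZAR accumulates by e^(0.0873×62/365) = 1.0149395.
NOK accumulates by e^(0.0524×62/365) = 1.0089406.
So F = 2.0808 × 1.0149395 / 1.0089406 = 2.093172 (ZAR/NOK).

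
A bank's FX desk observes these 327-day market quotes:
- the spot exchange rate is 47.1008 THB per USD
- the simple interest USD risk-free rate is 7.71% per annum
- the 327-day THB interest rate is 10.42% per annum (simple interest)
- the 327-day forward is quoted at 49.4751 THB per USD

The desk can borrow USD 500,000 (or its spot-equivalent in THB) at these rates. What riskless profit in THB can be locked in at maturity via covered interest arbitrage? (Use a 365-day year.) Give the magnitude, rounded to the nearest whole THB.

THB 697,379

T = 327/365 years.
Invest the USD and cover forward: 500,000 × 1.0690731507 × 49.4751 = THB 26,446,250.52.
Convert at spot and invest in THB: 500,000 × 47.1008 × 1.0933517808 = THB 25,748,871.78.
The quoted forward overvalues USD, so borrow THB, buy USD at spot, deposit the USD at 7.71%, and sell the proceeds forward at 49.4751.
Arbitrage profit = |26,446,250.52 − 25,748,871.78| = THB 697,379.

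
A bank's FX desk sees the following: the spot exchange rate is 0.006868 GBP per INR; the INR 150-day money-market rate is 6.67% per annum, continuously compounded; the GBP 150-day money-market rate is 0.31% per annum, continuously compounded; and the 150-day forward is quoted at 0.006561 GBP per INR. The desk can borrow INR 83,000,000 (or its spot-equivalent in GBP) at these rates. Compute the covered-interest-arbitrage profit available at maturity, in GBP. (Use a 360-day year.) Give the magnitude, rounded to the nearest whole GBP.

GBP 10,871

T = 150/360 years.
Route A — deposit INR, sell forward: 83,000,000 × 1.02818146 × 0.006561 = GBP 559,909.58.
Route B — convert at spot, deposit GBP: 83,000,000 × 0.006868 × 1.0012925 = GBP 570,780.78.
The quoted forward undervalues INR, so borrow INR, convert to GBP at spot, deposit the GBP at 0.31%, and buy INR forward at 0.006561 to cover the loan.
Profit = 570,780.78 − 559,909.58 = GBP 10,871.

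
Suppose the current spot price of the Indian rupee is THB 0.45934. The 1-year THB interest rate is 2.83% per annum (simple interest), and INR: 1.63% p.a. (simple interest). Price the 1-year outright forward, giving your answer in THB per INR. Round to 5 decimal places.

0.46476

T = 1 year.
THB growth factor: 1 + 0.0283×1 = 1.028300.
Growth of 1 INR over T: 1 + 0.0163×1 = 1.016300.
So F = 0.45934 × 1.028300 / 1.016300 = 0.4647637 (THB/INR).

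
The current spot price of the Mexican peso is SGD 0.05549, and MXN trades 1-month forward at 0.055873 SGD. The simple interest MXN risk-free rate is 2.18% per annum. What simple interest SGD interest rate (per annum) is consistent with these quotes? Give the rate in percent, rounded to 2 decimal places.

T = 1/12 years.
By CIP, F/S equals the SGD-to-MXN growth ratio: 0.055873/0.05549 = 1.0069021.
The MXN side grows by 1 + 0.0218×1/12 = 1.0018167.
That pins the SGD growth at 1.0087313.
r = (1.0087313 − 1)/(1/12) = 0.104776 → 10.48%.

10.48%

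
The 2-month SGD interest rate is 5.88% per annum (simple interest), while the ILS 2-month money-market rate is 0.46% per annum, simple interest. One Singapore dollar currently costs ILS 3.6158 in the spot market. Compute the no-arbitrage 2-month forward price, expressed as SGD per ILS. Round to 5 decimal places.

0.27906

T = 2/12 years.
Growth of 1 ILS over T: 1 + 0.0046×2/12 = 1.0007667.
SGD growth factor: 1 + 0.0588×2/12 = 1.009800.
CIP: F = S · (grow ILS)/(grow SGD) = 3.6158 × 1.0007667/1.009800 = 3.583454 ILS per SGD.
Quoted the other way: 1/3.583454 = 0.27906 SGD per ILS.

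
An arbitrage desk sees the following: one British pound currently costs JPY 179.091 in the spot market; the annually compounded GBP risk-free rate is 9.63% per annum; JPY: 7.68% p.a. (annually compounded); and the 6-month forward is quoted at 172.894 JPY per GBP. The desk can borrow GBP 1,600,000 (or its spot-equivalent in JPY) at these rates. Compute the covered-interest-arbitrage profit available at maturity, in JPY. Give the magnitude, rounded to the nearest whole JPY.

T = 6/12 years.
Invest the GBP and cover forward: 1,600,000 × 1.0470434566 × 172.894 = JPY 289,644,050.22.
Convert at spot and invest in JPY: 1,600,000 × 179.091 × 1.03768974169 = JPY 297,345,429.65.
The quoted forward undervalues GBP, so borrow GBP, convert to JPY at spot, deposit the JPY at 7.68%, and buy GBP forward at 172.894 to cover the loan.
Arbitrage profit = |289,644,050.22 − 297,345,429.65| = JPY 7,701,379.

JPY 7,701,379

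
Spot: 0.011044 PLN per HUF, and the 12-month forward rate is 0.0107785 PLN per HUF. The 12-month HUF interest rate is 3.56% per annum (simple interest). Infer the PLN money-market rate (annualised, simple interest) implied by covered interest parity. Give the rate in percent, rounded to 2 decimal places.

T = 1 year.
F/S = 0.0107785/0.011044 = 0.9759598 = (growth of PLN) / (growth of HUF).
HUF growth factor: 1 + 0.0356×1 = 1.035600.
That pins the PLN growth at 1.010704.
(1.010704 − 1)/T = 0.010704, i.e. 1.07%.

1.07%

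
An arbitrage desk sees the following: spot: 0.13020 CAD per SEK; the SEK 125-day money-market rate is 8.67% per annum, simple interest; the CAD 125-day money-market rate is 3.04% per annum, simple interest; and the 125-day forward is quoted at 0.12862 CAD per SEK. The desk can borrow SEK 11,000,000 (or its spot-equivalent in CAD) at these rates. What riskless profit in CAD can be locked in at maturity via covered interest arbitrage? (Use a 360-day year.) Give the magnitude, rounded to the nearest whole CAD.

CAD 10,094

T = 125/360 years.
Route A — deposit SEK, sell forward: 11,000,000 × 1.030104167 × 0.12862 = CAD 1,457,411.98.
Route B — convert at spot, deposit CAD: 11,000,000 × 0.13020 × 1.010555556 = CAD 1,447,317.67.
The quoted forward overvalues SEK, so borrow CAD, buy SEK at spot, deposit the SEK at 8.67%, and sell the proceeds forward at 0.12862.
Profit = 1,457,411.98 − 1,447,317.67 = CAD 10,094.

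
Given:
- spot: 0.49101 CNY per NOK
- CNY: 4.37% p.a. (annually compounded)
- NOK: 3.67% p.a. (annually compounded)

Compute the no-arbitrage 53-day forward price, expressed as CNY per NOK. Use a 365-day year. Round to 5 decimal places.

0.49149

T = 53/365 years.
CNY growth factor: (1 + 0.0437)^(53/365) = 1.0062301.
Growth of 1 NOK over T: (1 + 0.0367)^(53/365) = 1.0052473.
So F = 0.49101 × 1.0062301 / 1.0052473 = 0.4914900 (CNY/NOK).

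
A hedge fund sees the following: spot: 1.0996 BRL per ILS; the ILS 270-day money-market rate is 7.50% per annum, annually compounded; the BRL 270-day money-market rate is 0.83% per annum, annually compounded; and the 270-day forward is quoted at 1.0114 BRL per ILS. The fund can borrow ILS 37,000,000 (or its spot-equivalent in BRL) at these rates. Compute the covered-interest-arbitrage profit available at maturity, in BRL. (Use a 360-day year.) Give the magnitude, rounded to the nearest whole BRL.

BRL 1,430,570

T = 270/360 years.
Keep in ILS, deliver into the forward: 37,000,000·1.0557384727·1.0114 = BRL 39,507,633.98.
Swap to BRL now, deposit: 37,000,000·1.0996·1.0062185638 = BRL 40,938,203.51.
The quoted forward undervalues ILS, so borrow ILS, convert to BRL at spot, deposit the BRL at 0.83%, and buy ILS forward at 1.0114 to cover the loan.
Arbitrage profit = |39,507,633.98 − 40,938,203.51| = BRL 1,430,570.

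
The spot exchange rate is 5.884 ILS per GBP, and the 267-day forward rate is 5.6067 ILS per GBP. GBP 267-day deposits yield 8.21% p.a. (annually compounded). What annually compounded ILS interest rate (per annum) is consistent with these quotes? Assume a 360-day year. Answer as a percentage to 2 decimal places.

1.39%

T = 267/360 years.
F/S = 5.6067/5.884 = 0.9528722 = (growth of ILS) / (growth of GBP).
GBP growth factor: (1 + 0.0821)^(267/360) = 1.0602664.
So the ILS growth factor = 1.0102984.
Annualise: 1.0102984^(360/267) − 1 = 0.013910 = 1.39%.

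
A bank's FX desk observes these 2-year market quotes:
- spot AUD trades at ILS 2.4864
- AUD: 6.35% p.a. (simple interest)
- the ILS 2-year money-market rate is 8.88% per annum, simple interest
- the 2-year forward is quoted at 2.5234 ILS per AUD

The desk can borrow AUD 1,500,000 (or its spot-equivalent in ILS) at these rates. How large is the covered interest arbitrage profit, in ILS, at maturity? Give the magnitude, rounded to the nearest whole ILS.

ILS 126,169

T = 2 years.
Invest the AUD and cover forward: 1,500,000 × 1.127000 × 2.5234 = ILS 4,265,807.70.
Convert at spot and invest in ILS: 1,500,000 × 2.4864 × 1.177600 = ILS 4,391,976.96.
The quoted forward undervalues AUD, so borrow AUD, convert to ILS at spot, deposit the ILS at 8.88%, and buy AUD forward at 2.5234 to cover the loan.
Arbitrage profit = |4,265,807.70 − 4,391,976.96| = ILS 126,169.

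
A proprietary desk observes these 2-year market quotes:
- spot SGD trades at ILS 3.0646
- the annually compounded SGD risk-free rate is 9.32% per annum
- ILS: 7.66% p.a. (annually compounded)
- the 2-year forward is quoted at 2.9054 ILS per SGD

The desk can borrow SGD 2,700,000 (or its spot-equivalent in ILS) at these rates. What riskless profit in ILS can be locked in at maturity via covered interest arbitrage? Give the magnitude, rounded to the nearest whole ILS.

ILS 215,662

T = 2 years.
Keep in SGD, deliver into the forward: 2,700,000·1.19508624·2.9054 = ILS 9,374,949.62.
Swap to ILS now, deposit: 2,700,000·3.0646·1.15906756 = ILS 9,590,611.80.
The quoted forward undervalues SGD, so borrow SGD, convert to ILS at spot, deposit the ILS at 7.66%, and buy SGD forward at 2.9054 to cover the loan.
Arbitrage profit = |9,374,949.62 − 9,590,611.80| = ILS 215,662.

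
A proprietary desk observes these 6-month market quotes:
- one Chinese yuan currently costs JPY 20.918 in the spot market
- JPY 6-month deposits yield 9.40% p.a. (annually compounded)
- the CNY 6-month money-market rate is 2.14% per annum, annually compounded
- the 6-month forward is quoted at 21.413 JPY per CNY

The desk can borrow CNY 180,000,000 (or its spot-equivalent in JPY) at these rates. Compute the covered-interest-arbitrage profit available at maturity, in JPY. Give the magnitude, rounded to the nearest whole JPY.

T = 6/12 years.
Invest the CNY and cover forward: 180,000,000 × 1.01064335945 × 21.413 = JPY 3,895,363,126.06.
Convert at spot and invest in JPY: 180,000,000 × 20.918 × 1.045944549199 = JPY 3,938,232,254.43.
The quoted forward undervalues CNY, so borrow CNY, convert to JPY at spot, deposit the JPY at 9.40%, and buy CNY forward at 21.413 to cover the loan.
Arbitrage profit = |3,895,363,126.06 − 3,938,232,254.43| = JPY 42,869,128.

JPY 42,869,128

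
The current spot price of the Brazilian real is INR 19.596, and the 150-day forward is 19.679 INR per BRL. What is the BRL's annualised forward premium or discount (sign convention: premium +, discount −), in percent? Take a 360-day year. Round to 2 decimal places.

+1.02%

T = 150/360 years.
BRL trades forward at +0.42356% vs spot over the period.
Annualise by dividing by T: 0.0042356 / (150/360) = 0.010165 → 1.02%.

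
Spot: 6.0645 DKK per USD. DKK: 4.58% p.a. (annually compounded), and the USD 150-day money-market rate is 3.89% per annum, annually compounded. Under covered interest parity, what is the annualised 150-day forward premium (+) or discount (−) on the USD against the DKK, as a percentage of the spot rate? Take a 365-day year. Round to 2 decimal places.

T = 150/365 years.
F = S · g_DKK/g_USD = 6.0645 × 1.018574/1.0158068 = 6.0810205.
Annualised premium = (F − S)/S × (1/T) = (6.0810205 − 6.0645)/6.0645 ÷ (150/365) = 0.66%.

+0.66%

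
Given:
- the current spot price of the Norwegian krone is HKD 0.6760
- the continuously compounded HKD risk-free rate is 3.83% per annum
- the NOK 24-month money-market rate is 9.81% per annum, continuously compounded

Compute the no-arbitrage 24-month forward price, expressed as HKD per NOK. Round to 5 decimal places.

T = 2 years.
HKD growth factor: e^(0.0383×2) = 1.0796101.
Growth of 1 NOK over T: e^(0.0981×2) = 1.2167702.
CIP: F = S · (grow HKD)/(grow NOK) = 0.676 × 1.0796101/1.2167702 = 0.5997981 HKD per NOK.

0.59980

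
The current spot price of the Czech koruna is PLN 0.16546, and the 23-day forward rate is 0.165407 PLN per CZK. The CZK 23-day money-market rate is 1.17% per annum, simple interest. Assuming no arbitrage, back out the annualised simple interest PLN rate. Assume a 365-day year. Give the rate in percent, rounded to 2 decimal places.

T = 23/365 years.
CIP gives F = S · g_PLN/g_CZK, so g_PLN/g_CZK = 0.165407/0.16546 = 0.9996797.
CZK growth factor: 1 + 0.0117×23/365 = 1.0007373.
That pins the PLN growth at 1.0004168.
r = (1.0004168 − 1)/(23/365) = 0.006614 → 0.66%.

0.66%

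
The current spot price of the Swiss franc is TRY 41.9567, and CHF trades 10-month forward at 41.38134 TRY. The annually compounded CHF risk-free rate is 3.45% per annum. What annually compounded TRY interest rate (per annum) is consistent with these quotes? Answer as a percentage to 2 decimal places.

1.75%

T = 10/12 years.
By CIP, F/S equals the TRY-to-CHF growth ratio: 41.38134/41.9567 = 0.9862868.
The CHF side grows by (1 + 0.0345)^(10/12) = 1.0286684.
That pins the TRY growth at 1.0145621.
Annualise: 1.0145621^(12/10) − 1 = 0.017500 = 1.75%.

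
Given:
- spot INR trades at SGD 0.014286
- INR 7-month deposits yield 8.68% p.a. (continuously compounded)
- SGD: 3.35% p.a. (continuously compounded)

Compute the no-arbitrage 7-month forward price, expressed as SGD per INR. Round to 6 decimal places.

T = 7/12 years.
SGD accumulates by e^(0.0335×7/12) = 1.0197339.
INR accumulates by e^(0.0868×7/12) = 1.0519371.
So F = 0.014286 × 1.0197339 / 1.0519371 = 0.01384866 (SGD/INR).

0.013849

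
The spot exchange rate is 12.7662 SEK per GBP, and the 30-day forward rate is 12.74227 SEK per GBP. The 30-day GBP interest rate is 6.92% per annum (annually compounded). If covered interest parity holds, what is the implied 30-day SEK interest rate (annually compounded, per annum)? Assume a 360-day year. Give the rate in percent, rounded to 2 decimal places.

T = 30/360 years.
CIP gives F = S · g_SEK/g_GBP, so g_SEK/g_GBP = 12.74227/12.7662 = 0.9981255.
GBP growth factor: (1 + 0.0692)^(30/360) = 1.0055915.
That pins the SEK growth at 1.0037065.
r = 1.0037065^(360/30) − 1 = 0.045396 → 4.54%.

4.54%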